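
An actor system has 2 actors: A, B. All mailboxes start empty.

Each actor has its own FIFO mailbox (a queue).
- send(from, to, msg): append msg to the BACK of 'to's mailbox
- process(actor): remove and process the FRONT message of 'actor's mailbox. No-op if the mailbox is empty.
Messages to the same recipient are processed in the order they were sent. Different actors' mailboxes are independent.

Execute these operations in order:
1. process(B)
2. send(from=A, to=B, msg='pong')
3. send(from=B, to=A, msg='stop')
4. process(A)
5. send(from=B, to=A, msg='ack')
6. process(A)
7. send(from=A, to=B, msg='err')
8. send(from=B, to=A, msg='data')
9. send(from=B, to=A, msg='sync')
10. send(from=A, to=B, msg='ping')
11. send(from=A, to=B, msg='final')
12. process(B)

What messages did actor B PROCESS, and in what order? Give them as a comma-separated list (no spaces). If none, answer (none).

Answer: pong

Derivation:
After 1 (process(B)): A:[] B:[]
After 2 (send(from=A, to=B, msg='pong')): A:[] B:[pong]
After 3 (send(from=B, to=A, msg='stop')): A:[stop] B:[pong]
After 4 (process(A)): A:[] B:[pong]
After 5 (send(from=B, to=A, msg='ack')): A:[ack] B:[pong]
After 6 (process(A)): A:[] B:[pong]
After 7 (send(from=A, to=B, msg='err')): A:[] B:[pong,err]
After 8 (send(from=B, to=A, msg='data')): A:[data] B:[pong,err]
After 9 (send(from=B, to=A, msg='sync')): A:[data,sync] B:[pong,err]
After 10 (send(from=A, to=B, msg='ping')): A:[data,sync] B:[pong,err,ping]
After 11 (send(from=A, to=B, msg='final')): A:[data,sync] B:[pong,err,ping,final]
After 12 (process(B)): A:[data,sync] B:[err,ping,final]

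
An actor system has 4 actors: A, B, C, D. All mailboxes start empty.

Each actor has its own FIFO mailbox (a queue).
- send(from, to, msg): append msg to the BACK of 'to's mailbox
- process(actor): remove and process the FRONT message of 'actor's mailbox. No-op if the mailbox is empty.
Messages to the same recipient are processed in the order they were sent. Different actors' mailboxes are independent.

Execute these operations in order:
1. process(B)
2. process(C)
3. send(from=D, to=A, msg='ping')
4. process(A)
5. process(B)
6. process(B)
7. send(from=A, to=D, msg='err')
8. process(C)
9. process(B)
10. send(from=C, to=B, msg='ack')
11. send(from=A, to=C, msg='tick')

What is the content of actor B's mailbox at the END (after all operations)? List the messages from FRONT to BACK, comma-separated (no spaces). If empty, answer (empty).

Answer: ack

Derivation:
After 1 (process(B)): A:[] B:[] C:[] D:[]
After 2 (process(C)): A:[] B:[] C:[] D:[]
After 3 (send(from=D, to=A, msg='ping')): A:[ping] B:[] C:[] D:[]
After 4 (process(A)): A:[] B:[] C:[] D:[]
After 5 (process(B)): A:[] B:[] C:[] D:[]
After 6 (process(B)): A:[] B:[] C:[] D:[]
After 7 (send(from=A, to=D, msg='err')): A:[] B:[] C:[] D:[err]
After 8 (process(C)): A:[] B:[] C:[] D:[err]
After 9 (process(B)): A:[] B:[] C:[] D:[err]
After 10 (send(from=C, to=B, msg='ack')): A:[] B:[ack] C:[] D:[err]
After 11 (send(from=A, to=C, msg='tick')): A:[] B:[ack] C:[tick] D:[err]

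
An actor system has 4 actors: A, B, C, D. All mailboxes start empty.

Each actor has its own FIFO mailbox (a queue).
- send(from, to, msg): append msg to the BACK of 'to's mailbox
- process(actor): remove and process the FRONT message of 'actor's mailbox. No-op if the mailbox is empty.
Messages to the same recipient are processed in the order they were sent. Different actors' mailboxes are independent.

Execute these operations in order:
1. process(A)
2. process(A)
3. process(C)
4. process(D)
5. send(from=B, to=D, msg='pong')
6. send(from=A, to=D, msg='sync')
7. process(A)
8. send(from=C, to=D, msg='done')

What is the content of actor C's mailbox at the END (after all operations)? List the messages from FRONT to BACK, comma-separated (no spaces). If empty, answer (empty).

Answer: (empty)

Derivation:
After 1 (process(A)): A:[] B:[] C:[] D:[]
After 2 (process(A)): A:[] B:[] C:[] D:[]
After 3 (process(C)): A:[] B:[] C:[] D:[]
After 4 (process(D)): A:[] B:[] C:[] D:[]
After 5 (send(from=B, to=D, msg='pong')): A:[] B:[] C:[] D:[pong]
After 6 (send(from=A, to=D, msg='sync')): A:[] B:[] C:[] D:[pong,sync]
After 7 (process(A)): A:[] B:[] C:[] D:[pong,sync]
After 8 (send(from=C, to=D, msg='done')): A:[] B:[] C:[] D:[pong,sync,done]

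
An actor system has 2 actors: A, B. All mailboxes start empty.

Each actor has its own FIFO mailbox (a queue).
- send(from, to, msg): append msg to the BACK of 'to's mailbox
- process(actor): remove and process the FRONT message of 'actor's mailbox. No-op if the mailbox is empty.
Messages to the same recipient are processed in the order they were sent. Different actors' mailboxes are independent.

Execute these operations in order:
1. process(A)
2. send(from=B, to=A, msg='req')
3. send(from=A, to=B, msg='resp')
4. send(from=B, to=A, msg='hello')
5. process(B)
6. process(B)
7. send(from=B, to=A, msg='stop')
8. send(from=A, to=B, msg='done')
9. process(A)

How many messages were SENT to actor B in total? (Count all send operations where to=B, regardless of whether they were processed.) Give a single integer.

After 1 (process(A)): A:[] B:[]
After 2 (send(from=B, to=A, msg='req')): A:[req] B:[]
After 3 (send(from=A, to=B, msg='resp')): A:[req] B:[resp]
After 4 (send(from=B, to=A, msg='hello')): A:[req,hello] B:[resp]
After 5 (process(B)): A:[req,hello] B:[]
After 6 (process(B)): A:[req,hello] B:[]
After 7 (send(from=B, to=A, msg='stop')): A:[req,hello,stop] B:[]
After 8 (send(from=A, to=B, msg='done')): A:[req,hello,stop] B:[done]
After 9 (process(A)): A:[hello,stop] B:[done]

Answer: 2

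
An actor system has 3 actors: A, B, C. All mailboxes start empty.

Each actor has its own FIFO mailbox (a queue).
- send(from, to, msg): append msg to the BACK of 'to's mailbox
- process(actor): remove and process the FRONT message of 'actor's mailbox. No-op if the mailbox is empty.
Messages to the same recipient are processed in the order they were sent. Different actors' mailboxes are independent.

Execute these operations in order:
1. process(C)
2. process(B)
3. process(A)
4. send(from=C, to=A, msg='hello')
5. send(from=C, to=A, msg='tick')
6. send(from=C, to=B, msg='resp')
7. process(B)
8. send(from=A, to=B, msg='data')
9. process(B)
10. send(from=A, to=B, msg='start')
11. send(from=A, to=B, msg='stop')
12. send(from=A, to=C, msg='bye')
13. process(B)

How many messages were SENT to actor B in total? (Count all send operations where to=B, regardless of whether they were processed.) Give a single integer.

After 1 (process(C)): A:[] B:[] C:[]
After 2 (process(B)): A:[] B:[] C:[]
After 3 (process(A)): A:[] B:[] C:[]
After 4 (send(from=C, to=A, msg='hello')): A:[hello] B:[] C:[]
After 5 (send(from=C, to=A, msg='tick')): A:[hello,tick] B:[] C:[]
After 6 (send(from=C, to=B, msg='resp')): A:[hello,tick] B:[resp] C:[]
After 7 (process(B)): A:[hello,tick] B:[] C:[]
After 8 (send(from=A, to=B, msg='data')): A:[hello,tick] B:[data] C:[]
After 9 (process(B)): A:[hello,tick] B:[] C:[]
After 10 (send(from=A, to=B, msg='start')): A:[hello,tick] B:[start] C:[]
After 11 (send(from=A, to=B, msg='stop')): A:[hello,tick] B:[start,stop] C:[]
After 12 (send(from=A, to=C, msg='bye')): A:[hello,tick] B:[start,stop] C:[bye]
After 13 (process(B)): A:[hello,tick] B:[stop] C:[bye]

Answer: 4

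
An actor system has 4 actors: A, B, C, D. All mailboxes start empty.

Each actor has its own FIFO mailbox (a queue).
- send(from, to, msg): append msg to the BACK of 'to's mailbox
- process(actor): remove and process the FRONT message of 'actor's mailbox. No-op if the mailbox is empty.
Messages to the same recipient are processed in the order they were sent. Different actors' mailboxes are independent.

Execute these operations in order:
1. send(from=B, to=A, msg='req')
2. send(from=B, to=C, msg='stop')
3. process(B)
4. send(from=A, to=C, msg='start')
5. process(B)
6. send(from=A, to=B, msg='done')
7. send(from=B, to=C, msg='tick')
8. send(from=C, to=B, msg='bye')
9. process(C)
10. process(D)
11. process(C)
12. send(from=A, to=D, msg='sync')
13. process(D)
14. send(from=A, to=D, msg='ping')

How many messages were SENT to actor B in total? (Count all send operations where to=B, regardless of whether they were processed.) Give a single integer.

After 1 (send(from=B, to=A, msg='req')): A:[req] B:[] C:[] D:[]
After 2 (send(from=B, to=C, msg='stop')): A:[req] B:[] C:[stop] D:[]
After 3 (process(B)): A:[req] B:[] C:[stop] D:[]
After 4 (send(from=A, to=C, msg='start')): A:[req] B:[] C:[stop,start] D:[]
After 5 (process(B)): A:[req] B:[] C:[stop,start] D:[]
After 6 (send(from=A, to=B, msg='done')): A:[req] B:[done] C:[stop,start] D:[]
After 7 (send(from=B, to=C, msg='tick')): A:[req] B:[done] C:[stop,start,tick] D:[]
After 8 (send(from=C, to=B, msg='bye')): A:[req] B:[done,bye] C:[stop,start,tick] D:[]
After 9 (process(C)): A:[req] B:[done,bye] C:[start,tick] D:[]
After 10 (process(D)): A:[req] B:[done,bye] C:[start,tick] D:[]
After 11 (process(C)): A:[req] B:[done,bye] C:[tick] D:[]
After 12 (send(from=A, to=D, msg='sync')): A:[req] B:[done,bye] C:[tick] D:[sync]
After 13 (process(D)): A:[req] B:[done,bye] C:[tick] D:[]
After 14 (send(from=A, to=D, msg='ping')): A:[req] B:[done,bye] C:[tick] D:[ping]

Answer: 2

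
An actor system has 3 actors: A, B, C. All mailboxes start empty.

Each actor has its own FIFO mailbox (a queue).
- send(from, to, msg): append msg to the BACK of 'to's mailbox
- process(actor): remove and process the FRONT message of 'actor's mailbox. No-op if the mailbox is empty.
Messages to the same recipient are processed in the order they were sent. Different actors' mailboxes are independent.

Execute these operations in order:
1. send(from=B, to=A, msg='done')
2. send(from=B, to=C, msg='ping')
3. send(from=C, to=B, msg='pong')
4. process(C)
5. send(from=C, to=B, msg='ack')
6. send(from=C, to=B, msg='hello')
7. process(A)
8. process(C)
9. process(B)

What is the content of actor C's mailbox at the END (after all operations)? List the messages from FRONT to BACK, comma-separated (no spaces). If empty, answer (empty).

After 1 (send(from=B, to=A, msg='done')): A:[done] B:[] C:[]
After 2 (send(from=B, to=C, msg='ping')): A:[done] B:[] C:[ping]
After 3 (send(from=C, to=B, msg='pong')): A:[done] B:[pong] C:[ping]
After 4 (process(C)): A:[done] B:[pong] C:[]
After 5 (send(from=C, to=B, msg='ack')): A:[done] B:[pong,ack] C:[]
After 6 (send(from=C, to=B, msg='hello')): A:[done] B:[pong,ack,hello] C:[]
After 7 (process(A)): A:[] B:[pong,ack,hello] C:[]
After 8 (process(C)): A:[] B:[pong,ack,hello] C:[]
After 9 (process(B)): A:[] B:[ack,hello] C:[]

Answer: (empty)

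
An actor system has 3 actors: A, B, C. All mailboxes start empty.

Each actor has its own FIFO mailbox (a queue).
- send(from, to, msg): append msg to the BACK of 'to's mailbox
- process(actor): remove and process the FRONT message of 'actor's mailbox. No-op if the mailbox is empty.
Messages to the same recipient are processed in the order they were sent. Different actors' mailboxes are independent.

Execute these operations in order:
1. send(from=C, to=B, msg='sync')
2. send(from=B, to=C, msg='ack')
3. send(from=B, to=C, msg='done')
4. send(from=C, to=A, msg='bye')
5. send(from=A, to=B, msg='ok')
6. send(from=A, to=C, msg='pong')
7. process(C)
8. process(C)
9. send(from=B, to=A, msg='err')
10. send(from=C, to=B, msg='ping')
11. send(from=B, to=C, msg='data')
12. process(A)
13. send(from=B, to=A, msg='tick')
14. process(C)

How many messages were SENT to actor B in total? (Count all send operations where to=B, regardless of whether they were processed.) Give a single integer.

After 1 (send(from=C, to=B, msg='sync')): A:[] B:[sync] C:[]
After 2 (send(from=B, to=C, msg='ack')): A:[] B:[sync] C:[ack]
After 3 (send(from=B, to=C, msg='done')): A:[] B:[sync] C:[ack,done]
After 4 (send(from=C, to=A, msg='bye')): A:[bye] B:[sync] C:[ack,done]
After 5 (send(from=A, to=B, msg='ok')): A:[bye] B:[sync,ok] C:[ack,done]
After 6 (send(from=A, to=C, msg='pong')): A:[bye] B:[sync,ok] C:[ack,done,pong]
After 7 (process(C)): A:[bye] B:[sync,ok] C:[done,pong]
After 8 (process(C)): A:[bye] B:[sync,ok] C:[pong]
After 9 (send(from=B, to=A, msg='err')): A:[bye,err] B:[sync,ok] C:[pong]
After 10 (send(from=C, to=B, msg='ping')): A:[bye,err] B:[sync,ok,ping] C:[pong]
After 11 (send(from=B, to=C, msg='data')): A:[bye,err] B:[sync,ok,ping] C:[pong,data]
After 12 (process(A)): A:[err] B:[sync,ok,ping] C:[pong,data]
After 13 (send(from=B, to=A, msg='tick')): A:[err,tick] B:[sync,ok,ping] C:[pong,data]
After 14 (process(C)): A:[err,tick] B:[sync,ok,ping] C:[data]

Answer: 3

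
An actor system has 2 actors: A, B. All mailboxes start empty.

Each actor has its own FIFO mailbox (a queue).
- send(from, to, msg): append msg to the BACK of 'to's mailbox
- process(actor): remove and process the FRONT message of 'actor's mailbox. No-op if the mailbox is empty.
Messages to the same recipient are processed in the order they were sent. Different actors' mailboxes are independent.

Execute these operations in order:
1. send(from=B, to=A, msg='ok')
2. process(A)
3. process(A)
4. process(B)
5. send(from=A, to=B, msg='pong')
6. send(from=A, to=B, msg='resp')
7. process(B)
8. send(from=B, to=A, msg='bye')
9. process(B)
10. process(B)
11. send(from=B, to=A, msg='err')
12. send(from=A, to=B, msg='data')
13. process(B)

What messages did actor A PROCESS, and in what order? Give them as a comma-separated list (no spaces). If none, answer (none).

Answer: ok

Derivation:
After 1 (send(from=B, to=A, msg='ok')): A:[ok] B:[]
After 2 (process(A)): A:[] B:[]
After 3 (process(A)): A:[] B:[]
After 4 (process(B)): A:[] B:[]
After 5 (send(from=A, to=B, msg='pong')): A:[] B:[pong]
After 6 (send(from=A, to=B, msg='resp')): A:[] B:[pong,resp]
After 7 (process(B)): A:[] B:[resp]
After 8 (send(from=B, to=A, msg='bye')): A:[bye] B:[resp]
After 9 (process(B)): A:[bye] B:[]
After 10 (process(B)): A:[bye] B:[]
After 11 (send(from=B, to=A, msg='err')): A:[bye,err] B:[]
After 12 (send(from=A, to=B, msg='data')): A:[bye,err] B:[data]
After 13 (process(B)): A:[bye,err] B:[]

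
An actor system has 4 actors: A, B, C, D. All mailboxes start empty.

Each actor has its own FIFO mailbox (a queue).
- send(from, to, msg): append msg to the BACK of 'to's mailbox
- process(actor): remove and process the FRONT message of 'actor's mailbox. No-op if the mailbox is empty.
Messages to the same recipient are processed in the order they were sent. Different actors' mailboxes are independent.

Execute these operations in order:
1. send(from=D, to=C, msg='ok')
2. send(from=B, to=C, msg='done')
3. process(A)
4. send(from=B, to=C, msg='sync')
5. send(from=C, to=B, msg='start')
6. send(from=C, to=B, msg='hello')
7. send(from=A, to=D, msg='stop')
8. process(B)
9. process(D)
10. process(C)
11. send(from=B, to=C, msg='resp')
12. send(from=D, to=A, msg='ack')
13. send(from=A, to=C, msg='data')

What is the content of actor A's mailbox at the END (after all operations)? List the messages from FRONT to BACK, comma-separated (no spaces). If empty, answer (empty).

Answer: ack

Derivation:
After 1 (send(from=D, to=C, msg='ok')): A:[] B:[] C:[ok] D:[]
After 2 (send(from=B, to=C, msg='done')): A:[] B:[] C:[ok,done] D:[]
After 3 (process(A)): A:[] B:[] C:[ok,done] D:[]
After 4 (send(from=B, to=C, msg='sync')): A:[] B:[] C:[ok,done,sync] D:[]
After 5 (send(from=C, to=B, msg='start')): A:[] B:[start] C:[ok,done,sync] D:[]
After 6 (send(from=C, to=B, msg='hello')): A:[] B:[start,hello] C:[ok,done,sync] D:[]
After 7 (send(from=A, to=D, msg='stop')): A:[] B:[start,hello] C:[ok,done,sync] D:[stop]
After 8 (process(B)): A:[] B:[hello] C:[ok,done,sync] D:[stop]
After 9 (process(D)): A:[] B:[hello] C:[ok,done,sync] D:[]
After 10 (process(C)): A:[] B:[hello] C:[done,sync] D:[]
After 11 (send(from=B, to=C, msg='resp')): A:[] B:[hello] C:[done,sync,resp] D:[]
After 12 (send(from=D, to=A, msg='ack')): A:[ack] B:[hello] C:[done,sync,resp] D:[]
After 13 (send(from=A, to=C, msg='data')): A:[ack] B:[hello] C:[done,sync,resp,data] D:[]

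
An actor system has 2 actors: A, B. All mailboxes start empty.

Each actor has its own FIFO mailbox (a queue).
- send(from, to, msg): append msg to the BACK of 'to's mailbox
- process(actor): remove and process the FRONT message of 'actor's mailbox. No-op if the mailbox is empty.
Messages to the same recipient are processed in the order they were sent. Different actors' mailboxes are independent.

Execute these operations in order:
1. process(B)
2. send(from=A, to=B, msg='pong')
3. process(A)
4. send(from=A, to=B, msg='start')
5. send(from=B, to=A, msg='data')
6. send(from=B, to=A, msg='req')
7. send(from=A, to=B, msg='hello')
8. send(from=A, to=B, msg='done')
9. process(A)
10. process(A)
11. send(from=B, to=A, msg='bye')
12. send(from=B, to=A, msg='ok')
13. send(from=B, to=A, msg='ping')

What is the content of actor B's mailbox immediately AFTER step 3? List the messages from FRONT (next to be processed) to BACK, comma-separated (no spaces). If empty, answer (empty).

After 1 (process(B)): A:[] B:[]
After 2 (send(from=A, to=B, msg='pong')): A:[] B:[pong]
After 3 (process(A)): A:[] B:[pong]

pong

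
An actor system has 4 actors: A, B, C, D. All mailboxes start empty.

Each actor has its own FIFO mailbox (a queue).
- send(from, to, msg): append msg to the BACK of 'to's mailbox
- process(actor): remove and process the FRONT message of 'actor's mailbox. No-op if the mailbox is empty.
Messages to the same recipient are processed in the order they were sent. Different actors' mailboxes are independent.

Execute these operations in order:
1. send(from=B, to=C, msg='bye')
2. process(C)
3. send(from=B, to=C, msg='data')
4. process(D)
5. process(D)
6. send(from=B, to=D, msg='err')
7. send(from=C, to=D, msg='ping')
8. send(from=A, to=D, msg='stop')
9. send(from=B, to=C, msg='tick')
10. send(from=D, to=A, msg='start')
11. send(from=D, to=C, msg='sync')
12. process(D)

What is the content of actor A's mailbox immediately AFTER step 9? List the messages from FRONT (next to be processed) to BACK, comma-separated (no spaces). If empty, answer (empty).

After 1 (send(from=B, to=C, msg='bye')): A:[] B:[] C:[bye] D:[]
After 2 (process(C)): A:[] B:[] C:[] D:[]
After 3 (send(from=B, to=C, msg='data')): A:[] B:[] C:[data] D:[]
After 4 (process(D)): A:[] B:[] C:[data] D:[]
After 5 (process(D)): A:[] B:[] C:[data] D:[]
After 6 (send(from=B, to=D, msg='err')): A:[] B:[] C:[data] D:[err]
After 7 (send(from=C, to=D, msg='ping')): A:[] B:[] C:[data] D:[err,ping]
After 8 (send(from=A, to=D, msg='stop')): A:[] B:[] C:[data] D:[err,ping,stop]
After 9 (send(from=B, to=C, msg='tick')): A:[] B:[] C:[data,tick] D:[err,ping,stop]

(empty)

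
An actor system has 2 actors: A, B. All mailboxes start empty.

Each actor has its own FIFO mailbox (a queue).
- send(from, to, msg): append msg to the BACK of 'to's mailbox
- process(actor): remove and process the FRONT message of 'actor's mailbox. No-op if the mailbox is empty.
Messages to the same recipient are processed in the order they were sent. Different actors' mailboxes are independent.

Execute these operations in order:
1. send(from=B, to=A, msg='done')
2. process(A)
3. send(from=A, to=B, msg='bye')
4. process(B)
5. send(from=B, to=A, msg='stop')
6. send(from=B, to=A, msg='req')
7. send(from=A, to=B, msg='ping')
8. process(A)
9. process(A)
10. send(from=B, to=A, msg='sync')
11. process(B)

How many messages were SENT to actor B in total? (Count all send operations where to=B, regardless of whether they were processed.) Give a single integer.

After 1 (send(from=B, to=A, msg='done')): A:[done] B:[]
After 2 (process(A)): A:[] B:[]
After 3 (send(from=A, to=B, msg='bye')): A:[] B:[bye]
After 4 (process(B)): A:[] B:[]
After 5 (send(from=B, to=A, msg='stop')): A:[stop] B:[]
After 6 (send(from=B, to=A, msg='req')): A:[stop,req] B:[]
After 7 (send(from=A, to=B, msg='ping')): A:[stop,req] B:[ping]
After 8 (process(A)): A:[req] B:[ping]
After 9 (process(A)): A:[] B:[ping]
After 10 (send(from=B, to=A, msg='sync')): A:[sync] B:[ping]
After 11 (process(B)): A:[sync] B:[]

Answer: 2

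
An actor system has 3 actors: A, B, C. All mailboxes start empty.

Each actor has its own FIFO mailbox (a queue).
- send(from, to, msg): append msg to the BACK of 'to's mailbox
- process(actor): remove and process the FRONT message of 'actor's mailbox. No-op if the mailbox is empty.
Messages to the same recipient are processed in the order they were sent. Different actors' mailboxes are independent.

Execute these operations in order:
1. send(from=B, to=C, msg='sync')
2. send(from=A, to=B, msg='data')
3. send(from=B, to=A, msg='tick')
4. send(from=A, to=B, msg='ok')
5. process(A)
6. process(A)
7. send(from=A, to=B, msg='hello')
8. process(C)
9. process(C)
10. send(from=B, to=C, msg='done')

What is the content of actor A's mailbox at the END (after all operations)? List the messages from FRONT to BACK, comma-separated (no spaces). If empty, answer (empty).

After 1 (send(from=B, to=C, msg='sync')): A:[] B:[] C:[sync]
After 2 (send(from=A, to=B, msg='data')): A:[] B:[data] C:[sync]
After 3 (send(from=B, to=A, msg='tick')): A:[tick] B:[data] C:[sync]
After 4 (send(from=A, to=B, msg='ok')): A:[tick] B:[data,ok] C:[sync]
After 5 (process(A)): A:[] B:[data,ok] C:[sync]
After 6 (process(A)): A:[] B:[data,ok] C:[sync]
After 7 (send(from=A, to=B, msg='hello')): A:[] B:[data,ok,hello] C:[sync]
After 8 (process(C)): A:[] B:[data,ok,hello] C:[]
After 9 (process(C)): A:[] B:[data,ok,hello] C:[]
After 10 (send(from=B, to=C, msg='done')): A:[] B:[data,ok,hello] C:[done]

Answer: (empty)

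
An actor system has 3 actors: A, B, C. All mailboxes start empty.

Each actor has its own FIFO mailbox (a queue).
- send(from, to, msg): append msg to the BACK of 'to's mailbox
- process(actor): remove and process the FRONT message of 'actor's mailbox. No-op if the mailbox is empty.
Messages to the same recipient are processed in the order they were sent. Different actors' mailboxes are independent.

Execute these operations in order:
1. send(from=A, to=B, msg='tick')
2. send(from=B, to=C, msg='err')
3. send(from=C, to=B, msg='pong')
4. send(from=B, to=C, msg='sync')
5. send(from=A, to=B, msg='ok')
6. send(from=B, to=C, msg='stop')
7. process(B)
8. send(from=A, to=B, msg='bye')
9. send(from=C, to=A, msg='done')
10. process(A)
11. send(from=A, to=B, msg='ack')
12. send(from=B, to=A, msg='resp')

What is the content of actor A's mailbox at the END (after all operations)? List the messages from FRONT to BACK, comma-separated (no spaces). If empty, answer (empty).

After 1 (send(from=A, to=B, msg='tick')): A:[] B:[tick] C:[]
After 2 (send(from=B, to=C, msg='err')): A:[] B:[tick] C:[err]
After 3 (send(from=C, to=B, msg='pong')): A:[] B:[tick,pong] C:[err]
After 4 (send(from=B, to=C, msg='sync')): A:[] B:[tick,pong] C:[err,sync]
After 5 (send(from=A, to=B, msg='ok')): A:[] B:[tick,pong,ok] C:[err,sync]
After 6 (send(from=B, to=C, msg='stop')): A:[] B:[tick,pong,ok] C:[err,sync,stop]
After 7 (process(B)): A:[] B:[pong,ok] C:[err,sync,stop]
After 8 (send(from=A, to=B, msg='bye')): A:[] B:[pong,ok,bye] C:[err,sync,stop]
After 9 (send(from=C, to=A, msg='done')): A:[done] B:[pong,ok,bye] C:[err,sync,stop]
After 10 (process(A)): A:[] B:[pong,ok,bye] C:[err,sync,stop]
After 11 (send(from=A, to=B, msg='ack')): A:[] B:[pong,ok,bye,ack] C:[err,sync,stop]
After 12 (send(from=B, to=A, msg='resp')): A:[resp] B:[pong,ok,bye,ack] C:[err,sync,stop]

Answer: resp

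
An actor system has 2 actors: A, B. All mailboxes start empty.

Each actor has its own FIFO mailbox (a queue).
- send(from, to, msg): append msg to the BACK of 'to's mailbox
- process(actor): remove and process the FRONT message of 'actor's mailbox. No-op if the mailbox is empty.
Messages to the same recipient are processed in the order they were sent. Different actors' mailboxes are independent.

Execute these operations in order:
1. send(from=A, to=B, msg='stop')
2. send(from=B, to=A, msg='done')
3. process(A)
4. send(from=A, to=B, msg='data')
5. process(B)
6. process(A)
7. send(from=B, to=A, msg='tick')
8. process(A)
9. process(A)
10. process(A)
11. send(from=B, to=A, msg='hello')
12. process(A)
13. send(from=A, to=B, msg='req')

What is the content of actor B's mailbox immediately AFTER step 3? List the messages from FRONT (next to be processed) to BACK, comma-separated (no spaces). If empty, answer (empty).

After 1 (send(from=A, to=B, msg='stop')): A:[] B:[stop]
After 2 (send(from=B, to=A, msg='done')): A:[done] B:[stop]
After 3 (process(A)): A:[] B:[stop]

stop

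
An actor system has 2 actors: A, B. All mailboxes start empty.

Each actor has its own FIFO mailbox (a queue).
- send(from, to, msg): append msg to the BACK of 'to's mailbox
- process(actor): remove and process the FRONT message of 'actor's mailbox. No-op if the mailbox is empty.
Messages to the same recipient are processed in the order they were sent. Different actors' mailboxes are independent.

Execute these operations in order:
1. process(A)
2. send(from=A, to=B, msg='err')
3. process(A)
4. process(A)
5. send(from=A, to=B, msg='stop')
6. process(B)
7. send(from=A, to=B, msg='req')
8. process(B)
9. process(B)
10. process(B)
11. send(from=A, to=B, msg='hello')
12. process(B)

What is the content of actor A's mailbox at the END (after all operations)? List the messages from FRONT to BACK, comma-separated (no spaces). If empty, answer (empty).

Answer: (empty)

Derivation:
After 1 (process(A)): A:[] B:[]
After 2 (send(from=A, to=B, msg='err')): A:[] B:[err]
After 3 (process(A)): A:[] B:[err]
After 4 (process(A)): A:[] B:[err]
After 5 (send(from=A, to=B, msg='stop')): A:[] B:[err,stop]
After 6 (process(B)): A:[] B:[stop]
After 7 (send(from=A, to=B, msg='req')): A:[] B:[stop,req]
After 8 (process(B)): A:[] B:[req]
After 9 (process(B)): A:[] B:[]
After 10 (process(B)): A:[] B:[]
After 11 (send(from=A, to=B, msg='hello')): A:[] B:[hello]
After 12 (process(B)): A:[] B:[]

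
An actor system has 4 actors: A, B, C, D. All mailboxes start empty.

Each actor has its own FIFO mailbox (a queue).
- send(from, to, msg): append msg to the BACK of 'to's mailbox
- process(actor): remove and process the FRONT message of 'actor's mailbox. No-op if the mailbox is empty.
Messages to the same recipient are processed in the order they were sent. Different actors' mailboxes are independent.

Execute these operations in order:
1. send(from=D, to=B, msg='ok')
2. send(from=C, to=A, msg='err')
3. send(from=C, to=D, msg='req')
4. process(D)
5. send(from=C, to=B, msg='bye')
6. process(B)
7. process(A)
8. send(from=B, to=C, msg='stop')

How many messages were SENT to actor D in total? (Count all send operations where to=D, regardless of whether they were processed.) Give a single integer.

Answer: 1

Derivation:
After 1 (send(from=D, to=B, msg='ok')): A:[] B:[ok] C:[] D:[]
After 2 (send(from=C, to=A, msg='err')): A:[err] B:[ok] C:[] D:[]
After 3 (send(from=C, to=D, msg='req')): A:[err] B:[ok] C:[] D:[req]
After 4 (process(D)): A:[err] B:[ok] C:[] D:[]
After 5 (send(from=C, to=B, msg='bye')): A:[err] B:[ok,bye] C:[] D:[]
After 6 (process(B)): A:[err] B:[bye] C:[] D:[]
After 7 (process(A)): A:[] B:[bye] C:[] D:[]
After 8 (send(from=B, to=C, msg='stop')): A:[] B:[bye] C:[stop] D:[]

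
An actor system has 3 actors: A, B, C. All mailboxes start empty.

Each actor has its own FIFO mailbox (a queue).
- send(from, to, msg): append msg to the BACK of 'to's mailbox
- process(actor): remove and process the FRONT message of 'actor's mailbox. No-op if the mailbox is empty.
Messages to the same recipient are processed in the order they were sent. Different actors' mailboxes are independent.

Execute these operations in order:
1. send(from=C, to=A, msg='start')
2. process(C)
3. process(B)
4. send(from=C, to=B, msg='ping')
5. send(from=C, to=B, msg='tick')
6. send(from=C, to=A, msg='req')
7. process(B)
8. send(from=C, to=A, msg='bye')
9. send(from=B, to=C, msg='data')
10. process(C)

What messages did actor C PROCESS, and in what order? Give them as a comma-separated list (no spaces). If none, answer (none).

Answer: data

Derivation:
After 1 (send(from=C, to=A, msg='start')): A:[start] B:[] C:[]
After 2 (process(C)): A:[start] B:[] C:[]
After 3 (process(B)): A:[start] B:[] C:[]
After 4 (send(from=C, to=B, msg='ping')): A:[start] B:[ping] C:[]
After 5 (send(from=C, to=B, msg='tick')): A:[start] B:[ping,tick] C:[]
After 6 (send(from=C, to=A, msg='req')): A:[start,req] B:[ping,tick] C:[]
After 7 (process(B)): A:[start,req] B:[tick] C:[]
After 8 (send(from=C, to=A, msg='bye')): A:[start,req,bye] B:[tick] C:[]
After 9 (send(from=B, to=C, msg='data')): A:[start,req,bye] B:[tick] C:[data]
After 10 (process(C)): A:[start,req,bye] B:[tick] C:[]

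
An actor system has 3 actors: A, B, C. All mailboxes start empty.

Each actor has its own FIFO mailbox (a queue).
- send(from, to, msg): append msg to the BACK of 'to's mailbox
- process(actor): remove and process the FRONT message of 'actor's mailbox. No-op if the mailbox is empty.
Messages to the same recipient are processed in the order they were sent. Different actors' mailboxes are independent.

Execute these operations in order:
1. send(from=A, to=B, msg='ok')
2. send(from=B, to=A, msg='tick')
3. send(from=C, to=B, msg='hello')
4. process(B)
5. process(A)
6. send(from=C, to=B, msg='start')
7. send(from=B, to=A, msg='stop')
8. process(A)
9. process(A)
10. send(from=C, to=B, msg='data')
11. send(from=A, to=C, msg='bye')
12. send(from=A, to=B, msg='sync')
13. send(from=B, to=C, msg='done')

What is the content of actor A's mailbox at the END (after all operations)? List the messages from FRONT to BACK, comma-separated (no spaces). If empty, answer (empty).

After 1 (send(from=A, to=B, msg='ok')): A:[] B:[ok] C:[]
After 2 (send(from=B, to=A, msg='tick')): A:[tick] B:[ok] C:[]
After 3 (send(from=C, to=B, msg='hello')): A:[tick] B:[ok,hello] C:[]
After 4 (process(B)): A:[tick] B:[hello] C:[]
After 5 (process(A)): A:[] B:[hello] C:[]
After 6 (send(from=C, to=B, msg='start')): A:[] B:[hello,start] C:[]
After 7 (send(from=B, to=A, msg='stop')): A:[stop] B:[hello,start] C:[]
After 8 (process(A)): A:[] B:[hello,start] C:[]
After 9 (process(A)): A:[] B:[hello,start] C:[]
After 10 (send(from=C, to=B, msg='data')): A:[] B:[hello,start,data] C:[]
After 11 (send(from=A, to=C, msg='bye')): A:[] B:[hello,start,data] C:[bye]
After 12 (send(from=A, to=B, msg='sync')): A:[] B:[hello,start,data,sync] C:[bye]
After 13 (send(from=B, to=C, msg='done')): A:[] B:[hello,start,data,sync] C:[bye,done]

Answer: (empty)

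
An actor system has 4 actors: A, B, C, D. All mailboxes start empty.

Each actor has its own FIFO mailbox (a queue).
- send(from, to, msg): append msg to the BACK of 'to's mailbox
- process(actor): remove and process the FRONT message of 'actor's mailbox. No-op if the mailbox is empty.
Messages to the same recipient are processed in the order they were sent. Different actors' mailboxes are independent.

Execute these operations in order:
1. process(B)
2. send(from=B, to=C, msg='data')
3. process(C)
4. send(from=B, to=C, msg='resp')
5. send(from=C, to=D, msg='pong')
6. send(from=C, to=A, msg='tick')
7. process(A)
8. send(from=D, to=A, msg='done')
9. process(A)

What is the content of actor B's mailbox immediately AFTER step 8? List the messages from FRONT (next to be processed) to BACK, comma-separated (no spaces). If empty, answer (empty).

After 1 (process(B)): A:[] B:[] C:[] D:[]
After 2 (send(from=B, to=C, msg='data')): A:[] B:[] C:[data] D:[]
After 3 (process(C)): A:[] B:[] C:[] D:[]
After 4 (send(from=B, to=C, msg='resp')): A:[] B:[] C:[resp] D:[]
After 5 (send(from=C, to=D, msg='pong')): A:[] B:[] C:[resp] D:[pong]
After 6 (send(from=C, to=A, msg='tick')): A:[tick] B:[] C:[resp] D:[pong]
After 7 (process(A)): A:[] B:[] C:[resp] D:[pong]
After 8 (send(from=D, to=A, msg='done')): A:[done] B:[] C:[resp] D:[pong]

(empty)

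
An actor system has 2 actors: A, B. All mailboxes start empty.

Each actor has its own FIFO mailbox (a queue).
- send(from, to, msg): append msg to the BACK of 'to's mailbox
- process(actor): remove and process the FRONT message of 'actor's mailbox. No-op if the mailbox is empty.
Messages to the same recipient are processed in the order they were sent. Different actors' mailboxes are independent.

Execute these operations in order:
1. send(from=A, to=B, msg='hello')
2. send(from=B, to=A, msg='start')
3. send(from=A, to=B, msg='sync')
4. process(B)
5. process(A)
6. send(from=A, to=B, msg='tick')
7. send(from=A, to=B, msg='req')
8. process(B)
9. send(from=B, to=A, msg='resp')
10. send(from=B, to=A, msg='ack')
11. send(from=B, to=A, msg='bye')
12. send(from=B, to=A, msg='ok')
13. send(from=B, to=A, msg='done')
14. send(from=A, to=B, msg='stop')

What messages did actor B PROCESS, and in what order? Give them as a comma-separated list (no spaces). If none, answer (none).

After 1 (send(from=A, to=B, msg='hello')): A:[] B:[hello]
After 2 (send(from=B, to=A, msg='start')): A:[start] B:[hello]
After 3 (send(from=A, to=B, msg='sync')): A:[start] B:[hello,sync]
After 4 (process(B)): A:[start] B:[sync]
After 5 (process(A)): A:[] B:[sync]
After 6 (send(from=A, to=B, msg='tick')): A:[] B:[sync,tick]
After 7 (send(from=A, to=B, msg='req')): A:[] B:[sync,tick,req]
After 8 (process(B)): A:[] B:[tick,req]
After 9 (send(from=B, to=A, msg='resp')): A:[resp] B:[tick,req]
After 10 (send(from=B, to=A, msg='ack')): A:[resp,ack] B:[tick,req]
After 11 (send(from=B, to=A, msg='bye')): A:[resp,ack,bye] B:[tick,req]
After 12 (send(from=B, to=A, msg='ok')): A:[resp,ack,bye,ok] B:[tick,req]
After 13 (send(from=B, to=A, msg='done')): A:[resp,ack,bye,ok,done] B:[tick,req]
After 14 (send(from=A, to=B, msg='stop')): A:[resp,ack,bye,ok,done] B:[tick,req,stop]

Answer: hello,sync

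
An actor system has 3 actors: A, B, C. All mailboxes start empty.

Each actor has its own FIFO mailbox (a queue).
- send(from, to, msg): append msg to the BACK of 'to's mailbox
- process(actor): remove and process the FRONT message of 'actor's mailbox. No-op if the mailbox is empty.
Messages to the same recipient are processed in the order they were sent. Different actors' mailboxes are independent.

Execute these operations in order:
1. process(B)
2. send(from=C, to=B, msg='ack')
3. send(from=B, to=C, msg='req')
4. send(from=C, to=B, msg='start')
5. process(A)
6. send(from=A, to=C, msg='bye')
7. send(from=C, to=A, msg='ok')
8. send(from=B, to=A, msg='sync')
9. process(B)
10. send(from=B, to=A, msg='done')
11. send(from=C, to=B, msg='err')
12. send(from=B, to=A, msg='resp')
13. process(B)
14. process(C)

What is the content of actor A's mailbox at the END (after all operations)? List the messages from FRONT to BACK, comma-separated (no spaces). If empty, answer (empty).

After 1 (process(B)): A:[] B:[] C:[]
After 2 (send(from=C, to=B, msg='ack')): A:[] B:[ack] C:[]
After 3 (send(from=B, to=C, msg='req')): A:[] B:[ack] C:[req]
After 4 (send(from=C, to=B, msg='start')): A:[] B:[ack,start] C:[req]
After 5 (process(A)): A:[] B:[ack,start] C:[req]
After 6 (send(from=A, to=C, msg='bye')): A:[] B:[ack,start] C:[req,bye]
After 7 (send(from=C, to=A, msg='ok')): A:[ok] B:[ack,start] C:[req,bye]
After 8 (send(from=B, to=A, msg='sync')): A:[ok,sync] B:[ack,start] C:[req,bye]
After 9 (process(B)): A:[ok,sync] B:[start] C:[req,bye]
After 10 (send(from=B, to=A, msg='done')): A:[ok,sync,done] B:[start] C:[req,bye]
After 11 (send(from=C, to=B, msg='err')): A:[ok,sync,done] B:[start,err] C:[req,bye]
After 12 (send(from=B, to=A, msg='resp')): A:[ok,sync,done,resp] B:[start,err] C:[req,bye]
After 13 (process(B)): A:[ok,sync,done,resp] B:[err] C:[req,bye]
After 14 (process(C)): A:[ok,sync,done,resp] B:[err] C:[bye]

Answer: ok,sync,done,resp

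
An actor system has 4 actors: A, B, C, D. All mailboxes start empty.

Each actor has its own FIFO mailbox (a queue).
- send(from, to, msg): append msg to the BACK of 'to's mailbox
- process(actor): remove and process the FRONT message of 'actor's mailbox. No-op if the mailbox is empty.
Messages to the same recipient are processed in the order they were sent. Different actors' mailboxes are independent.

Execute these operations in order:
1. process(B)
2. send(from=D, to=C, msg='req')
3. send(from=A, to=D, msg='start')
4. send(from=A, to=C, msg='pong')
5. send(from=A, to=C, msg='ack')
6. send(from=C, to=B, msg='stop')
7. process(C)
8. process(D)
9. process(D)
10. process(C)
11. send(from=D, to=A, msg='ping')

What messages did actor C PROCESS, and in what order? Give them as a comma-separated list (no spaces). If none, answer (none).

Answer: req,pong

Derivation:
After 1 (process(B)): A:[] B:[] C:[] D:[]
After 2 (send(from=D, to=C, msg='req')): A:[] B:[] C:[req] D:[]
After 3 (send(from=A, to=D, msg='start')): A:[] B:[] C:[req] D:[start]
After 4 (send(from=A, to=C, msg='pong')): A:[] B:[] C:[req,pong] D:[start]
After 5 (send(from=A, to=C, msg='ack')): A:[] B:[] C:[req,pong,ack] D:[start]
After 6 (send(from=C, to=B, msg='stop')): A:[] B:[stop] C:[req,pong,ack] D:[start]
After 7 (process(C)): A:[] B:[stop] C:[pong,ack] D:[start]
After 8 (process(D)): A:[] B:[stop] C:[pong,ack] D:[]
After 9 (process(D)): A:[] B:[stop] C:[pong,ack] D:[]
After 10 (process(C)): A:[] B:[stop] C:[ack] D:[]
After 11 (send(from=D, to=A, msg='ping')): A:[ping] B:[stop] C:[ack] D:[]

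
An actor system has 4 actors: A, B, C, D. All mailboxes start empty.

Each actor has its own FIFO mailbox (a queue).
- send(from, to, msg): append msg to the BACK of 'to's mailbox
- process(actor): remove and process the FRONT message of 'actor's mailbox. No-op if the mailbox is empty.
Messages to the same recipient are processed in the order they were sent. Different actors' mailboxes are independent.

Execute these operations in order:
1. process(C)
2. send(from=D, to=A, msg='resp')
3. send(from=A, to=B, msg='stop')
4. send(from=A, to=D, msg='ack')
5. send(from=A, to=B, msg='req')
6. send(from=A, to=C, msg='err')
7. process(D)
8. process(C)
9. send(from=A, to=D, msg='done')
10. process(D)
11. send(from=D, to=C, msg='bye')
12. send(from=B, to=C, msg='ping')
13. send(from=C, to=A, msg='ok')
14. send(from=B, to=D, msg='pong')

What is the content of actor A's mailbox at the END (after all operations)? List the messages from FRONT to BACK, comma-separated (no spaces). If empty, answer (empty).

Answer: resp,ok

Derivation:
After 1 (process(C)): A:[] B:[] C:[] D:[]
After 2 (send(from=D, to=A, msg='resp')): A:[resp] B:[] C:[] D:[]
After 3 (send(from=A, to=B, msg='stop')): A:[resp] B:[stop] C:[] D:[]
After 4 (send(from=A, to=D, msg='ack')): A:[resp] B:[stop] C:[] D:[ack]
After 5 (send(from=A, to=B, msg='req')): A:[resp] B:[stop,req] C:[] D:[ack]
After 6 (send(from=A, to=C, msg='err')): A:[resp] B:[stop,req] C:[err] D:[ack]
After 7 (process(D)): A:[resp] B:[stop,req] C:[err] D:[]
After 8 (process(C)): A:[resp] B:[stop,req] C:[] D:[]
After 9 (send(from=A, to=D, msg='done')): A:[resp] B:[stop,req] C:[] D:[done]
After 10 (process(D)): A:[resp] B:[stop,req] C:[] D:[]
After 11 (send(from=D, to=C, msg='bye')): A:[resp] B:[stop,req] C:[bye] D:[]
After 12 (send(from=B, to=C, msg='ping')): A:[resp] B:[stop,req] C:[bye,ping] D:[]
After 13 (send(from=C, to=A, msg='ok')): A:[resp,ok] B:[stop,req] C:[bye,ping] D:[]
After 14 (send(from=B, to=D, msg='pong')): A:[resp,ok] B:[stop,req] C:[bye,ping] D:[pong]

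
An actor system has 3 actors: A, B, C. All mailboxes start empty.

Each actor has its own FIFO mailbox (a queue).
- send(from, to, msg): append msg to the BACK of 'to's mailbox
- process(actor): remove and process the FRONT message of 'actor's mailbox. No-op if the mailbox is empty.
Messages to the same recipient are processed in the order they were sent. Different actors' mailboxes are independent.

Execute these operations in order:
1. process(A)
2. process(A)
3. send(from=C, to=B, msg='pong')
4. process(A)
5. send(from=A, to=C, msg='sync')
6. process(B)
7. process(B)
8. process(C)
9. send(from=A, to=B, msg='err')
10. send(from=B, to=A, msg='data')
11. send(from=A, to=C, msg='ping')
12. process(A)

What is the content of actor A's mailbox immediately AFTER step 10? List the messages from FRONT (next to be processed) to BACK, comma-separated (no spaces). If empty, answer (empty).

After 1 (process(A)): A:[] B:[] C:[]
After 2 (process(A)): A:[] B:[] C:[]
After 3 (send(from=C, to=B, msg='pong')): A:[] B:[pong] C:[]
After 4 (process(A)): A:[] B:[pong] C:[]
After 5 (send(from=A, to=C, msg='sync')): A:[] B:[pong] C:[sync]
After 6 (process(B)): A:[] B:[] C:[sync]
After 7 (process(B)): A:[] B:[] C:[sync]
After 8 (process(C)): A:[] B:[] C:[]
After 9 (send(from=A, to=B, msg='err')): A:[] B:[err] C:[]
After 10 (send(from=B, to=A, msg='data')): A:[data] B:[err] C:[]

data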